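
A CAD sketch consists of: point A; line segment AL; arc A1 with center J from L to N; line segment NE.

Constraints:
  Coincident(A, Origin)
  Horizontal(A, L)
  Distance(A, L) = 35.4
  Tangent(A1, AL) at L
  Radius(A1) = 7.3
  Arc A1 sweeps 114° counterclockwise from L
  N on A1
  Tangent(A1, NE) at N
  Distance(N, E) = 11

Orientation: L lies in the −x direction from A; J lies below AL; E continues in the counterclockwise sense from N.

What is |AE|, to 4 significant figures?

42.73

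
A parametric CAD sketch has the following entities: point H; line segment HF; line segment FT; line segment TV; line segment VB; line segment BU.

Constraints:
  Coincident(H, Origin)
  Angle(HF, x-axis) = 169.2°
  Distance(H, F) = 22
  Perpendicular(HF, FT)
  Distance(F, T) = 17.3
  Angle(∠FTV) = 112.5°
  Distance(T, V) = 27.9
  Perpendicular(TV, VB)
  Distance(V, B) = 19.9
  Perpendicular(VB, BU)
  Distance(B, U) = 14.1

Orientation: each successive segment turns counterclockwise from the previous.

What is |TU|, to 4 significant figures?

24.22

H is at the origin; HF runs at 169.2° with length 22.0, so F = (-21.61, 4.122). The perpendicularity gives FT at right angles to HF, so FT runs at -100.8°; with |FT| = 17.3, T = (-24.85, -12.87). ∠FTV = 112.5° gives TV at -33.30° from the x-axis; with |TV| = 27.9, V = (-1.533, -28.19). TV is perpendicular to VB, so VB runs at 56.70°; with |VB| = 19.9, B = (9.393, -11.56). The perpendicularity gives BU at right angles to VB, so BU runs at 146.7°; with |BU| = 14.1, U = (-2.392, -3.815). Then |TU| = |U − T| = 24.22.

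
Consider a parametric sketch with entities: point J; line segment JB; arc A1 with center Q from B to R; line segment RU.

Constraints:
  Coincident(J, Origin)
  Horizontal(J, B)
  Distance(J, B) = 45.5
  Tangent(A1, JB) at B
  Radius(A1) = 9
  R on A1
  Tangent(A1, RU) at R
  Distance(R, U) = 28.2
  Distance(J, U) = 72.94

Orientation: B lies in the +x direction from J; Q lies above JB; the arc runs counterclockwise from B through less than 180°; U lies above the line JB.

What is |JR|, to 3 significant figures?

53.7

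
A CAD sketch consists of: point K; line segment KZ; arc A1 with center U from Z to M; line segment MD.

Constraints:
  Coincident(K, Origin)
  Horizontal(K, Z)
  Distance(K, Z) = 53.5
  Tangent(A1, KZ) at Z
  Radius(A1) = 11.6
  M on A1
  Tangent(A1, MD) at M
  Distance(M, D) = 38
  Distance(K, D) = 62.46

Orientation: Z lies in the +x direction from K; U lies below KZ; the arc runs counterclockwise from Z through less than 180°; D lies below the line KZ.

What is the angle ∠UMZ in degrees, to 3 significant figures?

47.1°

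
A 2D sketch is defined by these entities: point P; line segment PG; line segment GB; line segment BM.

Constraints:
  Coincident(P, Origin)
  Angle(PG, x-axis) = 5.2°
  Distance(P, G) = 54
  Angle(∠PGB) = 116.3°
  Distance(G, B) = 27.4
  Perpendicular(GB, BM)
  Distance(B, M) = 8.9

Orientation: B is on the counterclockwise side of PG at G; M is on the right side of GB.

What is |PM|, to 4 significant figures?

76.93

∠PGB = 116.3°, so GB runs at 5.2° + (180° − 116.3°) = 68.90° from the x-axis; with |GB| = 27.4, B = G + 27.4·(cos 68.90°, sin 68.90°) = (63.64, 30.46). GB ⟂ BM; with |BM| = 8.9 on the right of GB, M = B + 8.9·(0.9330, -0.3600) = (71.94, 27.25). Then |PM| = |M − P| = 76.93.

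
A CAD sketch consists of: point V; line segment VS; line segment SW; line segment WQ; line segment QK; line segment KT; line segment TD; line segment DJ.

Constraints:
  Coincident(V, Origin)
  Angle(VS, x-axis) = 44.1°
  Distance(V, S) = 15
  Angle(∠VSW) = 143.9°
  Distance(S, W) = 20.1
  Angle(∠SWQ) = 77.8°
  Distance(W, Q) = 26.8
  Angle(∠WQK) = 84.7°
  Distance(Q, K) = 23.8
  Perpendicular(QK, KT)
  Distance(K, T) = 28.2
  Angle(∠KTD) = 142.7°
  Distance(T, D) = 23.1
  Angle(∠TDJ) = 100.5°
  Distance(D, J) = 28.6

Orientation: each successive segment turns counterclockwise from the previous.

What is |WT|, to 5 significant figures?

21.378

∠WQK = 84.7° gives QK at -82.300° from the x-axis; with |QK| = 23.8, K = (-9.3945, 5.5377). The perpendicularity gives KT at right angles to QK, so KT runs at 7.7000°; with |KT| = 28.2, T = (18.551, 9.3161). Then |WT| = |T − W| = 21.378.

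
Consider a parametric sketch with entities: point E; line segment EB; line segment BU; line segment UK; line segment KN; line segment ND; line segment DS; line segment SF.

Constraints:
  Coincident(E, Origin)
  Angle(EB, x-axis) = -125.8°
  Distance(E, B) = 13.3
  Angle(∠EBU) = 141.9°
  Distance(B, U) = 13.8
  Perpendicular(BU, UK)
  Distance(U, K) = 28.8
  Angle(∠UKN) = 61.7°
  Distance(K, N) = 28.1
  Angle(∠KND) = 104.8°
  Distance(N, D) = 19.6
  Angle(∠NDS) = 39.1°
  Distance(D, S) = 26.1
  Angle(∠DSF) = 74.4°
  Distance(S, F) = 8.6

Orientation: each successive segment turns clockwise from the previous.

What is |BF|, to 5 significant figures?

21.744

∠NDS = 39.1° gives DS at 131.70° from the x-axis; with |DS| = 26.1, S = (-18.033, 7.0256). ∠DSF = 74.4° gives SF at 26.100° from the x-axis; with |SF| = 8.6, F = (-10.310, 10.809). Then |BF| = |F − B| = 21.744.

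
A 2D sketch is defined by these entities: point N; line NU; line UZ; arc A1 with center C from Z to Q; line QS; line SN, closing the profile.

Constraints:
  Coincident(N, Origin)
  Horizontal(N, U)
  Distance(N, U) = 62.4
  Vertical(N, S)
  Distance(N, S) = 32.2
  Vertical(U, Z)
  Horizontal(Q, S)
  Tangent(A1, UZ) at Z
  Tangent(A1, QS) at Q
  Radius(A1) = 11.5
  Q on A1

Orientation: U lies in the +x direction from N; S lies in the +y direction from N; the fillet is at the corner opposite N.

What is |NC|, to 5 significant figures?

54.948

N and S share the same x with |NS| = 32.2 and S on the +y side, so S = (0.0000, 32.200). The virtual corner opposite N is at (62.400, 32.200). A1 meets UZ tangentially, so CZ is at right angles to UZ and tangency of A1 to QS means the radius CQ is perpendicular to QS, with radius 11.5, so the center C sits 11.5 in from both sides at C = (50.900, 20.700). Then |NC| = |C − N| = 54.948.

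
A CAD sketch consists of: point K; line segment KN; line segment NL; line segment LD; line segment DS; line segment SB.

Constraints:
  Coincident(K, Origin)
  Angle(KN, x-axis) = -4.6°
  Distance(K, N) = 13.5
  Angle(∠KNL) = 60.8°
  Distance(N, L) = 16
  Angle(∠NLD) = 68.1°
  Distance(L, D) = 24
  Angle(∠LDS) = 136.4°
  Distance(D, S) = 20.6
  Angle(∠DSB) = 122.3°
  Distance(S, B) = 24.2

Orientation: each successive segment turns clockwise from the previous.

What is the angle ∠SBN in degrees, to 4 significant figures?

62.00°

K is at the origin; KN runs at -4.6° with length 13.5, so N = (13.46, -1.083). ∠KNL = 60.8° gives NL at -123.8° from the x-axis; with |NL| = 16.0, L = (4.556, -14.38). ∠NLD = 68.1° gives LD at 124.3° from the x-axis; with |LD| = 24.0, D = (-8.969, 5.448). ∠LDS = 136.4° gives DS at 80.70° from the x-axis; with |DS| = 20.6, S = (-5.640, 25.78). ∠DSB = 122.3° gives SB at 23.00° from the x-axis; with |SB| = 24.2, B = (16.64, 35.23). Then cos ∠SBN = BS·BN / (|BS||BN|), giving 62.00°.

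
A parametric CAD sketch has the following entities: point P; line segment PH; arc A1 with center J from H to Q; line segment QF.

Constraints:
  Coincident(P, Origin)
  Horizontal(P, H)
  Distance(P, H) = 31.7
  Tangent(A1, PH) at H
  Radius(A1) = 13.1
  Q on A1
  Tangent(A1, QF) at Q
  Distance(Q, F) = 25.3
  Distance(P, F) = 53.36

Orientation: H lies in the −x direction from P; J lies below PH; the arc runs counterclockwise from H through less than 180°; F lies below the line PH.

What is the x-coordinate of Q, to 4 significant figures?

-43.69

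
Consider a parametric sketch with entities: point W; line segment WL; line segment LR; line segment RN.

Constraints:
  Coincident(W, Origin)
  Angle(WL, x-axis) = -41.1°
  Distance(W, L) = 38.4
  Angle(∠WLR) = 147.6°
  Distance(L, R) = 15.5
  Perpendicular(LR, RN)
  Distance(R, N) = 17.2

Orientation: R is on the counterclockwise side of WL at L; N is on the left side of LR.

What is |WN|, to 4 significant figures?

48.04

W is at the origin; WL runs at -41.1° with length 38.4, so L = 38.4·(cos -41.1°, sin -41.1°) = (28.94, -25.24). ∠WLR = 147.6°, so LR runs at -41.1° + (180° − 147.6°) = -8.700° from the x-axis; with |LR| = 15.5, R = L + 15.5·(cos -8.700°, sin -8.700°) = (44.26, -27.59). LR ⟂ RN; with |RN| = 17.2 on the left of LR, N = R + 17.2·(0.1513, 0.9885) = (46.86, -10.59). Then |WN| = |N − W| = 48.04.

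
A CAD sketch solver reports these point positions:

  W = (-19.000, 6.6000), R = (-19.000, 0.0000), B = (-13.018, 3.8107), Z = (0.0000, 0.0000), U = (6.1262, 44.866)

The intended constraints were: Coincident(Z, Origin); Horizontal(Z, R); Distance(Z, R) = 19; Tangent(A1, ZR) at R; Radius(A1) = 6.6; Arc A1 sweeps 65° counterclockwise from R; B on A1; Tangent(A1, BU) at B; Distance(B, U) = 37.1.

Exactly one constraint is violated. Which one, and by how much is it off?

Distance(B, U) = 37.1 — off by 8.20.

Z = (0.00, 0.00) ✓; Z.y = 0.00, R.y = 0.00 ✓; |ZR| = 19.00 ✓; ∠(WR, RZ) = 90.00° ✓; |WR| = 6.600 ✓; bearing(W→B) − bearing(W→R) = 65.00° ✓; |WB| = 6.600 ✓; ∠(WB, BU) = 90.00° ✓; |BU| = 45.30 ✗.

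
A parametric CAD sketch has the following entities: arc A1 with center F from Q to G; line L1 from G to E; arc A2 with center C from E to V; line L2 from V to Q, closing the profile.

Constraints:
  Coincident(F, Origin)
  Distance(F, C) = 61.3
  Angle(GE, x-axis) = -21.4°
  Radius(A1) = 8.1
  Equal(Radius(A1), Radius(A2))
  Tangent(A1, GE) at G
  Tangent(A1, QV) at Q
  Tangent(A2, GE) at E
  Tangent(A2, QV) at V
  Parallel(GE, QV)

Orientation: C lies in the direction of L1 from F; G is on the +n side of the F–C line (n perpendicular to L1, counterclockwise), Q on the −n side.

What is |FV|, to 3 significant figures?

61.8

The slot axis is L1's direction at -21.4°, so u = (cos -21.4°, sin -21.4°) = (0.931, -0.365) and n = (−sin -21.4°, cos -21.4°) = (0.365, 0.931). F is at the origin and C lies 61.3 along u from F, so C = 61.3·u = (57.1, -22.4). Tangency of A1 to both parallel lines with radius 8.1 puts G and Q at F ± 8.1·n: G = (2.96, 7.54), Q = (-2.96, -7.54). Equal radii place E and V the same way about C: E = C + 8.1·n = (60.0, -14.8), V = C − 8.1·n = (54.1, -29.9). Then |FV| = |V − F| = 61.8.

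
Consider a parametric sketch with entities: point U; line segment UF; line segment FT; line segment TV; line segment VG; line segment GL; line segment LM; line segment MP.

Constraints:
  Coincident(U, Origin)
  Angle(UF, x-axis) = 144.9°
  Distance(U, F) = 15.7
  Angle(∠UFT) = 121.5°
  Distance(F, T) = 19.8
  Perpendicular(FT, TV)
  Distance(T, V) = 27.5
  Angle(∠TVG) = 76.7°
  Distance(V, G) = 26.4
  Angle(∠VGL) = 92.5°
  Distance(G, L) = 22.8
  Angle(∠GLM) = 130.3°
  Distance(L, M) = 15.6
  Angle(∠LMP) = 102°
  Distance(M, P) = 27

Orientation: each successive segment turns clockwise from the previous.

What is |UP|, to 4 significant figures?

38.10

∠GLM = 130.3° gives LM at 115.9° from the x-axis; with |LM| = 15.6, M = (-20.73, 21.51). ∠LMP = 102.0° gives MP at 37.90° from the x-axis; with |MP| = 27.0, P = (0.5770, 38.09). Then |UP| = |P − U| = 38.10.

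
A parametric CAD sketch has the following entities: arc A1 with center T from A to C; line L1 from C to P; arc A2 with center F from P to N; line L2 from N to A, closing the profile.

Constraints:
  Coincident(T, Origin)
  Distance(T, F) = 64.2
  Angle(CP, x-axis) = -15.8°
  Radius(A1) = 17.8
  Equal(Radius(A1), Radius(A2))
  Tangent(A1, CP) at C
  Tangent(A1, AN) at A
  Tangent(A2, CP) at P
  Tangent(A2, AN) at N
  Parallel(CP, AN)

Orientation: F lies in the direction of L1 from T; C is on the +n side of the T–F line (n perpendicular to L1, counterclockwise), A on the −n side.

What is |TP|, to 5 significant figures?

66.622

Tangency of A1 to both parallel lines with radius 17.8 puts C and A at T ± 17.8·n: C = (4.8466, 17.127), A = (-4.8466, -17.127). Equal radii place P and N the same way about F: P = F + 17.8·n = (66.621, -0.35291), N = F − 17.8·n = (56.928, -34.608). Then |TP| = |P − T| = 66.622.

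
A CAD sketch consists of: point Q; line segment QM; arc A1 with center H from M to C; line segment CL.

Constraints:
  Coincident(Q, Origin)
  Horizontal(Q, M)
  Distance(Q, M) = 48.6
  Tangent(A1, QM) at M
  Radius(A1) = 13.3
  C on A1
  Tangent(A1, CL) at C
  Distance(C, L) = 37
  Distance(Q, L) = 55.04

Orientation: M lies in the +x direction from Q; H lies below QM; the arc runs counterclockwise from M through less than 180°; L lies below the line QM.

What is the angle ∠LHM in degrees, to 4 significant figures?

149.2°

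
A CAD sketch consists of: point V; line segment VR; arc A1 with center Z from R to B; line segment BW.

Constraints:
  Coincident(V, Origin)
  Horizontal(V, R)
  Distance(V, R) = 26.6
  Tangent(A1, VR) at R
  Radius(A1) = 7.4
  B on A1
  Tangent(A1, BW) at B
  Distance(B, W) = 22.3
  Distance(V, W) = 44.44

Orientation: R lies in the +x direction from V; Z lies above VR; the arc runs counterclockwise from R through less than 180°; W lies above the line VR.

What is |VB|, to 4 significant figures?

34.88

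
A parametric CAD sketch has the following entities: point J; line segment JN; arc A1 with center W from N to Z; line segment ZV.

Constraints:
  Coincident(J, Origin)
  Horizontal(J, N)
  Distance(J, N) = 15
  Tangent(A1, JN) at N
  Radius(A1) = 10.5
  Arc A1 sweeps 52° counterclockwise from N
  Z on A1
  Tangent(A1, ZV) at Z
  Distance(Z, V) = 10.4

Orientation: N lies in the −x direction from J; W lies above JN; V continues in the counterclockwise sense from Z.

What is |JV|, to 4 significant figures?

12.24

On A1, N sits at bearing -90° from W; a 52° counterclockwise sweep puts Z at bearing -38°, so Z = W + 10.5·(cos -38°, sin -38°) = (-6.726, 4.036). Since A1 is tangent to ZV there, WZ ⟂ ZV, so ZV runs along (−sin -38°, cos -38°); with |ZV| = 10.4, V = (-0.3230, 12.23). Then |JV| = |V − J| = 12.24.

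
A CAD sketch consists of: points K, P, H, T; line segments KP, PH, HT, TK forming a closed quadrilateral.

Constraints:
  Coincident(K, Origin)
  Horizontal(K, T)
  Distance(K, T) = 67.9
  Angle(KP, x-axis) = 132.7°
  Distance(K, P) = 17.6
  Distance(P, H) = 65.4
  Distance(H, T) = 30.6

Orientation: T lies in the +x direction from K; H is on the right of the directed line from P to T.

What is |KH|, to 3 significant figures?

48.9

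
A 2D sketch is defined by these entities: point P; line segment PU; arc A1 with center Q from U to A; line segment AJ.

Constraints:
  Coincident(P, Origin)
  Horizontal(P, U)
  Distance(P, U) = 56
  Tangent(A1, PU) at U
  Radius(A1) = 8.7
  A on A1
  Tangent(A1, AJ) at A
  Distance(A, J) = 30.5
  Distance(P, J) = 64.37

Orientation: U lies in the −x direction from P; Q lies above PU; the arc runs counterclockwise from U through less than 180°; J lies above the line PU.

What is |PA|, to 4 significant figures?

48.31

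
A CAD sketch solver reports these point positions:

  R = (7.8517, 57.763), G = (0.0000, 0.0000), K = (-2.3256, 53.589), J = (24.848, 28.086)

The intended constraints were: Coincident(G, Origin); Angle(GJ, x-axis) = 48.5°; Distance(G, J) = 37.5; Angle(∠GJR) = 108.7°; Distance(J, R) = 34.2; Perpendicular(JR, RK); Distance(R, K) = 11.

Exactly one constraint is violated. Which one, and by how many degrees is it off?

Perpendicular(JR, RK) — off by 7.50°.

G = (0.00, 0.00) ✓; GJ at 48.50° ✓; |GJ| = 37.50 ✓; ∠GJR = 108.7° ✓; |JR| = 34.20 ✓; ∠(JR, RK) = 82.50° ✗; |RK| = 11.00 ✓.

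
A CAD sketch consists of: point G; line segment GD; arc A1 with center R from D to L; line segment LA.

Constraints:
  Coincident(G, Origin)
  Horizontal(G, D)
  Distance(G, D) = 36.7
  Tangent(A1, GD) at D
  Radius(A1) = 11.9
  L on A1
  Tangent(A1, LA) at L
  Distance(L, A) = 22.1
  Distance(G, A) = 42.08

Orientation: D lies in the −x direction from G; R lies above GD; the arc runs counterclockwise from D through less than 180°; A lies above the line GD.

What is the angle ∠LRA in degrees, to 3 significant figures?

61.7°

Checks: ∠(RD, DG) = 90.00° ✓; |RD| = 11.90 ✓; |RL| = 11.90 ✓; ∠(RL, LA) = 90.00° ✓; |LA| = 22.10 ✓; |GA| = 42.08 ✓.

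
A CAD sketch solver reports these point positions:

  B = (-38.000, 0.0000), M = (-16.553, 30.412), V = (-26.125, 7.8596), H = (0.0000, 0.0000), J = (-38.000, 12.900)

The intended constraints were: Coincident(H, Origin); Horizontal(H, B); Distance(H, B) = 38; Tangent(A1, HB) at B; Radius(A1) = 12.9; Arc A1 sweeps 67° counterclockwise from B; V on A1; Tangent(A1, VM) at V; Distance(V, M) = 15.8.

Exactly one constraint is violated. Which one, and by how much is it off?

Distance(V, M) = 15.8 — off by 8.70.

H = (0.00, 0.00) ✓; H.y = 0.00, B.y = 0.00 ✓; |HB| = 38.00 ✓; ∠(JB, BH) = 90.00° ✓; |JB| = 12.90 ✓; bearing(J→V) − bearing(J→B) = 67.00° ✓; |JV| = 12.90 ✓; ∠(JV, VM) = 90.00° ✓; |VM| = 24.50 ✗.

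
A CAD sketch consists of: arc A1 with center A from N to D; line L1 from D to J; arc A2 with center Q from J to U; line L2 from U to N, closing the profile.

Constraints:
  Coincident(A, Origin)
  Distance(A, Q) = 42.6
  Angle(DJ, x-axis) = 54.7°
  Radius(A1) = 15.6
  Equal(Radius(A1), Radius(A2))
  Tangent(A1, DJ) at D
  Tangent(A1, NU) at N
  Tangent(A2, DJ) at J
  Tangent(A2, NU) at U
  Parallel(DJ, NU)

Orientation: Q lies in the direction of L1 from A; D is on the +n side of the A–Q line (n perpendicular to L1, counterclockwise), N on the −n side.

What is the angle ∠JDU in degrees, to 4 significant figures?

36.22°

Tangency of A1 to both parallel lines with radius 15.6 puts D and N at A ± 15.6·n: D = (-12.73, 9.015), N = (12.73, -9.015). Equal radii place J and U the same way about Q: J = Q + 15.6·n = (11.88, 43.78), U = Q − 15.6·n = (37.35, 25.75). Then cos ∠JDU = DJ·DU / (|DJ||DU|), giving 36.22°.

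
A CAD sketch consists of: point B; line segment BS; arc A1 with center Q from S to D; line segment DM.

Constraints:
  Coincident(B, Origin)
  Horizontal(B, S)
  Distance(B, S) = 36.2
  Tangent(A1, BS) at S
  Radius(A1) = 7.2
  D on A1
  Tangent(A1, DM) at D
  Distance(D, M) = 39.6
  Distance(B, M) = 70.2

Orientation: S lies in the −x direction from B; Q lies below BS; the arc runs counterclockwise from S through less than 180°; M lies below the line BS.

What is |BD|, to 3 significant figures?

43.3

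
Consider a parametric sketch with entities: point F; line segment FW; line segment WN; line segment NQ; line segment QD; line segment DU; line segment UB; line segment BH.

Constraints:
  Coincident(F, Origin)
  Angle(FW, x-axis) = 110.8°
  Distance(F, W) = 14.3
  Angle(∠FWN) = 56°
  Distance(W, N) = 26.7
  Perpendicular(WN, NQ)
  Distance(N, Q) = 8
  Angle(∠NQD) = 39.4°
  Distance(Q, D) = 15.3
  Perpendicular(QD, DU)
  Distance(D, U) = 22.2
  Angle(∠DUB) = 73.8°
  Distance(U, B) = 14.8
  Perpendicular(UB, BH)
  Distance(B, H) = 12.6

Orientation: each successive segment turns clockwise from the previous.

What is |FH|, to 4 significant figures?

23.27

∠DUB = 73.8° gives UB at -80.00° from the x-axis; with |UB| = 14.8, B = (34.82, 8.437). UB is perpendicular to BH, so BH runs at -170.0°; with |BH| = 12.6, H = (22.42, 6.249). Then |FH| = |H − F| = 23.27.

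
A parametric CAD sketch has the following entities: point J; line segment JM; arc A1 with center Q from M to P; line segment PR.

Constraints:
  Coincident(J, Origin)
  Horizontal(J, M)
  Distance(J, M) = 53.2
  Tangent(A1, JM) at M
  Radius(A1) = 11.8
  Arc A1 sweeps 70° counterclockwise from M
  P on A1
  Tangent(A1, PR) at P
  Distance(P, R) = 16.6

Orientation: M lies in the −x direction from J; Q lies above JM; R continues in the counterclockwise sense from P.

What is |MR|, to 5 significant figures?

28.756

J is at the origin; J and M share the same y with |JM| = 53.2 and M on the −x side, so M = (-53.200, 0.0000). Since A1 is tangent to JM there, QM ⟂ JM, so Q = M + (0, 11.8) = (-53.200, 11.800). On A1, M sits at bearing -90° from Q; a 70° counterclockwise sweep puts P at bearing -20°, so P = Q + 11.8·(cos -20°, sin -20°) = (-42.112, 7.7642). A1 meets PR tangentially, so QP is at right angles to PR, so PR runs along (−sin -20°, cos -20°); with |PR| = 16.6, R = (-36.434, 23.363). Then |MR| = |R − M| = 28.756.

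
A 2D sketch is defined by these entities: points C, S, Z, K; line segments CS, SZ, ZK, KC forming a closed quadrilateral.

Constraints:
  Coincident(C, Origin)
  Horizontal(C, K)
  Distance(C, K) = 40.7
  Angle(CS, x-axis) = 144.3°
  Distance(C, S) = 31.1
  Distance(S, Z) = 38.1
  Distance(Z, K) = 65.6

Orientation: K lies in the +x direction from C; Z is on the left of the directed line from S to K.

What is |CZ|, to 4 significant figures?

49.09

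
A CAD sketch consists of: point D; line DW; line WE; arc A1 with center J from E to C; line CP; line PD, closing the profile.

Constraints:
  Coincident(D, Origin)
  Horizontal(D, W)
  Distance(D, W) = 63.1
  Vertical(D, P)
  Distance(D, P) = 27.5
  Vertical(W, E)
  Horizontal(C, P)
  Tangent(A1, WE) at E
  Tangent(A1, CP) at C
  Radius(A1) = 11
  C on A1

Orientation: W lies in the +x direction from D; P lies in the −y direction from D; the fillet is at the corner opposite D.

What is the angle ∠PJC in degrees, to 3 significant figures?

78.1°

D is at the origin; DW is horizontal with |DW| = 63.1 and W on the +x side, so W = (63.1, 0.00). D and P share the same x with |DP| = 27.5 and P on the −y side, so P = (0.00, -27.5). The virtual corner opposite D is at (63.1, -27.5). Tangency of A1 to WE means the radius JE is perpendicular to WE and the tangent condition forces JC to be normal to CP, with radius 11.0, so the center J sits 11.0 in from both sides at J = (52.1, -16.5). That places the tangent points at E = (63.1, -16.5) on WE and C = (52.1, -27.5) on CP. Then cos ∠PJC = JP·JC / (|JP||JC|), giving 78.1°.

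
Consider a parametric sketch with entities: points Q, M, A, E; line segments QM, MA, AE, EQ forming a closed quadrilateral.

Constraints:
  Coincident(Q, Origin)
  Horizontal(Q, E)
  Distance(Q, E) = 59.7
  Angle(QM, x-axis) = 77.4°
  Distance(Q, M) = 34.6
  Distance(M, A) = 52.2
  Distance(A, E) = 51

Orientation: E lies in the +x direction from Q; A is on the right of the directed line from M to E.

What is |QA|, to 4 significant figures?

21.87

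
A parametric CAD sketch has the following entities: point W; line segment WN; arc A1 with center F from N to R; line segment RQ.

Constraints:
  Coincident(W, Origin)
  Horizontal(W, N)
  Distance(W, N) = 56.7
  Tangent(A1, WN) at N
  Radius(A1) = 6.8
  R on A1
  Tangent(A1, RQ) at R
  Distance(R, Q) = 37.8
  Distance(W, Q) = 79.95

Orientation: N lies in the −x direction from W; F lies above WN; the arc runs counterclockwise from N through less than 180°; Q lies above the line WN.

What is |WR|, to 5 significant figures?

51.492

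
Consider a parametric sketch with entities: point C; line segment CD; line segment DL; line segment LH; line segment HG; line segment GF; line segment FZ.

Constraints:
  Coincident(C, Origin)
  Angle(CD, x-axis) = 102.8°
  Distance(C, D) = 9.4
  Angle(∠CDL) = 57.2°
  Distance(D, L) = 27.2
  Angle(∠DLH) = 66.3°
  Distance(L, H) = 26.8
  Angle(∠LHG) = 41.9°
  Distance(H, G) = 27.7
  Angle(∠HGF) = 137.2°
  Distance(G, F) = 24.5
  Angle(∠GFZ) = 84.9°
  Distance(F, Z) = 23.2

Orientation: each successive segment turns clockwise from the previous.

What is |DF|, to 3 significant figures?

30.0

∠LHG = 41.9° gives HG at 88.2° from the x-axis; with |HG| = 27.7, G = (5.83, 8.17). ∠HGF = 137.2° gives GF at 45.4° from the x-axis; with |GF| = 24.5, F = (23.0, 25.6). Then |DF| = |F − D| = 30.0.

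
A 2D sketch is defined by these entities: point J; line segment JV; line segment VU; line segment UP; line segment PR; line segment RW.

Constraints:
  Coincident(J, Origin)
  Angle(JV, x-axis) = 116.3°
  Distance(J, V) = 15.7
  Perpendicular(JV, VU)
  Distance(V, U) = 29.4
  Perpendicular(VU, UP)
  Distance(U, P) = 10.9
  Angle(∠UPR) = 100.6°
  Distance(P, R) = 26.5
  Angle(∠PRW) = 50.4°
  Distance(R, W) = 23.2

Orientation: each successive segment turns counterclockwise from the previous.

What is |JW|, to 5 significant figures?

24.937

∠UPR = 100.6° gives PR at 15.700° from the x-axis; with |PR| = 26.5, R = (-2.9721, -1.5522). ∠PRW = 50.4° gives RW at 145.30° from the x-axis; with |RW| = 23.2, W = (-22.046, 11.655). Then |JW| = |W − J| = 24.937.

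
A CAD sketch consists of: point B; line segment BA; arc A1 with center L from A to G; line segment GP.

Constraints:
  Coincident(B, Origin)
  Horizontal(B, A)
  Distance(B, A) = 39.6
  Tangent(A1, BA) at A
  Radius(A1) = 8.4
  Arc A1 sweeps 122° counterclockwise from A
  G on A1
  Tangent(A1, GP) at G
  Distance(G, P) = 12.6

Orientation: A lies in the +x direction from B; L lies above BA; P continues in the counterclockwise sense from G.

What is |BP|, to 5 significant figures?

46.451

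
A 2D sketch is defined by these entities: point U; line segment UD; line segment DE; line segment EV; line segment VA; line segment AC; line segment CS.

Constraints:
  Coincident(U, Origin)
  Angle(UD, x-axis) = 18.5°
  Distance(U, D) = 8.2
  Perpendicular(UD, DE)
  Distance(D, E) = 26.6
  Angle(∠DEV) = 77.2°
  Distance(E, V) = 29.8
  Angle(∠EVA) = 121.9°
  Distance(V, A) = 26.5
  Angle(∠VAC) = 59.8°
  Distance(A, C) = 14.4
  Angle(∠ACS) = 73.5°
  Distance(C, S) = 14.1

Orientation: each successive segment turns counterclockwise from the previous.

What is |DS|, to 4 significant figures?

31.82

U is at the origin; UD runs at 18.5° with length 8.2, so D = (7.776, 2.602). The perpendicularity gives DE at right angles to UD, so DE runs at 108.5°; with |DE| = 26.6, E = (-0.6640, 27.83). ∠DEV = 77.2° gives EV at -148.7° from the x-axis; with |EV| = 29.8, V = (-26.13, 12.35). ∠EVA = 121.9° gives VA at -90.60° from the x-axis; with |VA| = 26.5, A = (-26.40, -14.15). ∠VAC = 59.8° gives AC at 29.60° from the x-axis; with |AC| = 14.4, C = (-13.88, -7.040). ∠ACS = 73.5° gives CS at 136.1° from the x-axis; with |CS| = 14.1, S = (-24.04, 2.737). Then |DS| = |S − D| = 31.82.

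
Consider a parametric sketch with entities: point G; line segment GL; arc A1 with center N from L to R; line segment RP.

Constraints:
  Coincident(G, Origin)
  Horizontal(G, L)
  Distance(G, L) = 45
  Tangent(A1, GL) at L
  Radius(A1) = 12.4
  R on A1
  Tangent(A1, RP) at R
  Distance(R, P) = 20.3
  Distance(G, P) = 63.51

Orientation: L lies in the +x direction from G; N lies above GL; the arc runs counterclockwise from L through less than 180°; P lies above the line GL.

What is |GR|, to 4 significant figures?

59.05

G is at the origin; GL is horizontal with |GL| = 45.0 and L on the +x side, so L = (45.00, 0.000). Since A1 is tangent to GL there, NL ⟂ GL, so N = L + (0, 12.4) = (45.00, 12.40). Since NR ⟂ RP (tangency), |NP| = √(12.4² + 20.3²) = 23.79 regardless of where R sits on A1. So P lies on both circle(G, 63.51) and circle(N, 23.79); the above-GL intersection is P = (53.16, 34.74). R is the foot of the tangent from P: R = (57.16, 14.84).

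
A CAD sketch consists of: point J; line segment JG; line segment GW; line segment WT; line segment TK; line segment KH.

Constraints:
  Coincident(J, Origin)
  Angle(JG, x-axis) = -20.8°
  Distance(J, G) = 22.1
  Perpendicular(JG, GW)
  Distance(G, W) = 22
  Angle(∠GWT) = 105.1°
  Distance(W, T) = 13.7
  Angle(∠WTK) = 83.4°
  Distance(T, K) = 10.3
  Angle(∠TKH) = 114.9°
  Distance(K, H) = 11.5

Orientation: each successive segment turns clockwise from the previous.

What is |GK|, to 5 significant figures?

21.311

J is at the origin; JG runs at -20.8° with length 22.1, so G = (20.660, -7.8479). JG ⟂ GW, so GW runs at -110.80°; with |GW| = 22.0, W = (12.847, -28.414). ∠GWT = 105.1° gives WT at 174.30° from the x-axis; with |WT| = 13.7, T = (-0.78497, -27.053). ∠WTK = 83.4° gives TK at 77.700° from the x-axis; with |TK| = 10.3, K = (1.4092, -16.990). Then |GK| = |K − G| = 21.311.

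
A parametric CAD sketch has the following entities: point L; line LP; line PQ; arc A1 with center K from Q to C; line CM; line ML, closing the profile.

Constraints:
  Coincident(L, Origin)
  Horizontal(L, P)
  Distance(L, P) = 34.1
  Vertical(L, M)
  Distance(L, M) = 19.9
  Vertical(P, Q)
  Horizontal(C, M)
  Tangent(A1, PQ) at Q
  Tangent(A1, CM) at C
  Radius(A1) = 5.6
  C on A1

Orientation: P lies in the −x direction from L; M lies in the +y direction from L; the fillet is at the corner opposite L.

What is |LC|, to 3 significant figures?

34.8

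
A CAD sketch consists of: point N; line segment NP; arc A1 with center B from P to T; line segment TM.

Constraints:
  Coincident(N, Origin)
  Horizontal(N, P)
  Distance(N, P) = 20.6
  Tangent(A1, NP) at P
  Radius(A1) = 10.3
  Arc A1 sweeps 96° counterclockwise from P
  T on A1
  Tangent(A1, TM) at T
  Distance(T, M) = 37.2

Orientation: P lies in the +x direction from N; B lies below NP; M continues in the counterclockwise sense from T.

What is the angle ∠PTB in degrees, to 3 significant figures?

42.0°

Since A1 is tangent to NP there, BP ⟂ NP, so B = P + (0, -10.3) = (20.6, -10.3). On A1, P sits at bearing 90° from B; a 96° counterclockwise sweep puts T at bearing 186°, so T = B + 10.3·(cos 186°, sin 186°) = (10.4, -11.4). Then cos ∠PTB = TP·TB / (|TP||TB|), giving 42.0°.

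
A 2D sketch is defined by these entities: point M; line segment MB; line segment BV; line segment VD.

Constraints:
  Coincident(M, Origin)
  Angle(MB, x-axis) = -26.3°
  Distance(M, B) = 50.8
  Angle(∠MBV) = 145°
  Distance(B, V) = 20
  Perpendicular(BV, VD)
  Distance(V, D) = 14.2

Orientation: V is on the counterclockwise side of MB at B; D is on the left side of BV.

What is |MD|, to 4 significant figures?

63.40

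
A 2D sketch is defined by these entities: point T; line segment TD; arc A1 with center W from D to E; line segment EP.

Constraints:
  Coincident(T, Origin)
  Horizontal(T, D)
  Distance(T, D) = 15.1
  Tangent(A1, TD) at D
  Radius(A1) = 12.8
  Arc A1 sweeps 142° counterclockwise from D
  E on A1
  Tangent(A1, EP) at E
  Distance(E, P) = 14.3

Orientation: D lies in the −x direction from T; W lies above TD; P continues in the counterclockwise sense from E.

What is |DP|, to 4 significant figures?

31.87

On A1, D sits at bearing -90° from W; a 142° counterclockwise sweep puts E at bearing 52°, so E = W + 12.8·(cos 52°, sin 52°) = (-7.220, 22.89). Tangency of A1 to EP means the radius WE is perpendicular to EP, so EP runs along (−sin 52°, cos 52°); with |EP| = 14.3, P = (-18.49, 31.69). Then |DP| = |P − D| = 31.87.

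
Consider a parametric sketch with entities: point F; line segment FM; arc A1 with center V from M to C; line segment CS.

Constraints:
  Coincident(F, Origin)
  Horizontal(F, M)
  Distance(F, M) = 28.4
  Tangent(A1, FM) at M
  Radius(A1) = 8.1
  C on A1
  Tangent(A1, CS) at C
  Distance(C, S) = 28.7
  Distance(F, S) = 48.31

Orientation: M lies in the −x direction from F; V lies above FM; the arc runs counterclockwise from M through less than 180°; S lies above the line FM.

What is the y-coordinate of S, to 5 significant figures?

37.879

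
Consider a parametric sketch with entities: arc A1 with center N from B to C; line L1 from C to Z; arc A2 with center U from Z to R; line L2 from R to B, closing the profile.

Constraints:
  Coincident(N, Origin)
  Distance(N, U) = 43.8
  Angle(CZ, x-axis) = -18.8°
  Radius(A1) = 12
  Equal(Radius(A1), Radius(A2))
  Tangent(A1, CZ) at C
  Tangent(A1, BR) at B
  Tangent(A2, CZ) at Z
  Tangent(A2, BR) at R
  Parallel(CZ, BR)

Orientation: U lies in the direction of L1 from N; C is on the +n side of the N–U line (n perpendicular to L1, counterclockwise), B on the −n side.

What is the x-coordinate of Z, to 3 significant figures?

45.3

The slot axis is L1's direction at -18.8°, so u = (cos -18.8°, sin -18.8°) = (0.947, -0.322) and n = (−sin -18.8°, cos -18.8°) = (0.322, 0.947). N is at the origin and U lies 43.8 along u from N, so U = 43.8·u = (41.5, -14.1). Tangency of A1 to both parallel lines with radius 12.0 puts C and B at N ± 12.0·n: C = (3.87, 11.4), B = (-3.87, -11.4). Equal radii place Z and R the same way about U: Z = U + 12.0·n = (45.3, -2.76), R = U − 12.0·n = (37.6, -25.5). So Z.x = 45.3.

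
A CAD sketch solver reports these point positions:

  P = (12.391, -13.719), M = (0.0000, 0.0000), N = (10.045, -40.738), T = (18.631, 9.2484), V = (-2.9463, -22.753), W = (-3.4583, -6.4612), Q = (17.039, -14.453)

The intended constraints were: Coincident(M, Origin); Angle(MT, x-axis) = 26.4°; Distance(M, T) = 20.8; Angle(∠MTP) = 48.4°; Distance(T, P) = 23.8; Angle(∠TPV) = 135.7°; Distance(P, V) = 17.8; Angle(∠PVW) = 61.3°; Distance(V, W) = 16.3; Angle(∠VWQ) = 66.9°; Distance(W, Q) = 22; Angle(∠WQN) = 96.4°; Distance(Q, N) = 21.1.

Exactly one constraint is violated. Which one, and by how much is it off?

Distance(Q, N) = 21.1 — off by 6.10.

M = (0.00, 0.00) ✓; MT at 26.40° ✓; |MT| = 20.80 ✓; ∠MTP = 48.40° ✓; |TP| = 23.80 ✓; ∠TPV = 135.7° ✓; |PV| = 17.80 ✓; ∠PVW = 61.30° ✓; |VW| = 16.30 ✓; ∠VWQ = 66.90° ✓; |WQ| = 22.00 ✓; ∠WQN = 96.40° ✓; |QN| = 27.20 ✗.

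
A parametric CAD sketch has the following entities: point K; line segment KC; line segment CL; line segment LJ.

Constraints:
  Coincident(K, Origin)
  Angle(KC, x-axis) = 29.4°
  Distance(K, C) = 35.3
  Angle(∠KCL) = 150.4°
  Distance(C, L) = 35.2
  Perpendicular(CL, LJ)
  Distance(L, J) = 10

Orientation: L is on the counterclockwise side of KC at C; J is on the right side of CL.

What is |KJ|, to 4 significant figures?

71.38

K is at the origin; KC runs at 29.4° with length 35.3, so C = 35.3·(cos 29.4°, sin 29.4°) = (30.75, 17.33). ∠KCL = 150.4°, so CL runs at 29.4° + (180° − 150.4°) = 59.00° from the x-axis; with |CL| = 35.2, L = C + 35.2·(cos 59.00°, sin 59.00°) = (48.88, 47.50). The perpendicularity gives LJ at right angles to CL; with |LJ| = 10.0 on the right of CL, J = L + 10.0·(0.8572, -0.5150) = (57.45, 42.35). Then |KJ| = |J − K| = 71.38.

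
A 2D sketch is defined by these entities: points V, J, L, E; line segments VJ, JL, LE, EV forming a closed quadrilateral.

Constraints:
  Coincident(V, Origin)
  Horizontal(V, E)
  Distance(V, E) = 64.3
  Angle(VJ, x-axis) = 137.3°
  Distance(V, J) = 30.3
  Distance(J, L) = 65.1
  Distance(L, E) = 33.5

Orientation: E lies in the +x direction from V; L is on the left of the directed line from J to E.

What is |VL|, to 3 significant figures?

49.7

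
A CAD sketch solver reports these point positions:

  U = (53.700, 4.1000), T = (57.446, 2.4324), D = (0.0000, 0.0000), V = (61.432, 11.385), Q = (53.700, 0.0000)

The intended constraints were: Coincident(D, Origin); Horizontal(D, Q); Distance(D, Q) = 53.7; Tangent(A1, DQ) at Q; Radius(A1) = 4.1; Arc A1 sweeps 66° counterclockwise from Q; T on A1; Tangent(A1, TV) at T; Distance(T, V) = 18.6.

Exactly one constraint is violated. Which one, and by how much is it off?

Distance(T, V) = 18.6 — off by 8.80.

D = (0.00, 0.00) ✓; D.y = 0.00, Q.y = 0.00 ✓; |DQ| = 53.70 ✓; ∠(UQ, QD) = 90.00° ✓; |UQ| = 4.100 ✓; bearing(U→T) − bearing(U→Q) = 66.00° ✓; |UT| = 4.100 ✓; ∠(UT, TV) = 90.00° ✓; |TV| = 9.800 ✗.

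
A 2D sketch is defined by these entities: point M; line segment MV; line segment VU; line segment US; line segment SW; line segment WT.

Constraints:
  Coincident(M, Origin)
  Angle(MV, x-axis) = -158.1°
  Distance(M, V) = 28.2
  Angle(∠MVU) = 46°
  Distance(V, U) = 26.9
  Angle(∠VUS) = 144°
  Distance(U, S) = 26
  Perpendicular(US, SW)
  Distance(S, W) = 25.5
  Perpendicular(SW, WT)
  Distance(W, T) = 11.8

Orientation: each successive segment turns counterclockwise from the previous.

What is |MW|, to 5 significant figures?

20.557

M is at the origin; MV runs at -158.1° with length 28.2, so V = (-26.165, -10.518). ∠MVU = 46.0° gives VU at -24.100° from the x-axis; with |VU| = 26.9, U = (-1.6097, -21.502). ∠VUS = 144.0° gives US at 11.900° from the x-axis; with |US| = 26.0, S = (23.831, -16.141). US ⟂ SW, so SW runs at 101.90°; with |SW| = 25.5, W = (18.573, 8.8109). Then |MW| = |W − M| = 20.557.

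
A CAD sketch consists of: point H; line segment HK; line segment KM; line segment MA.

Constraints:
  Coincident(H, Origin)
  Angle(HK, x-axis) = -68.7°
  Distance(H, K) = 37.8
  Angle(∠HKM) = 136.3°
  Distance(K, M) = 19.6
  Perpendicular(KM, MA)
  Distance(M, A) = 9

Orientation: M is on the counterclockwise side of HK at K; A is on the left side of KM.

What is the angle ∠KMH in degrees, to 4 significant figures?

29.10°

H is at the origin; HK runs at -68.7° with length 37.8, so K = 37.8·(cos -68.7°, sin -68.7°) = (13.73, -35.22). ∠HKM = 136.3°, so KM runs at -68.7° + (180° − 136.3°) = -25.00° from the x-axis; with |KM| = 19.6, M = K + 19.6·(cos -25.00°, sin -25.00°) = (31.49, -43.50). Then cos ∠KMH = MK·MH / (|MK||MH|), giving 29.10°.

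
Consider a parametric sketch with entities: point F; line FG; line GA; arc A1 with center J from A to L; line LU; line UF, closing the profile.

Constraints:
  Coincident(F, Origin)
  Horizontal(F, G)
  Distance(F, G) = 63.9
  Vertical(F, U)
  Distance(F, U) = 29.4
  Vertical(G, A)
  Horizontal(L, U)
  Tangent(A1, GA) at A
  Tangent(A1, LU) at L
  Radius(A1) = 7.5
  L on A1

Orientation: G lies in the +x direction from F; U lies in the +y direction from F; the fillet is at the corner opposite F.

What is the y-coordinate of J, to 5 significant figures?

21.900

F is at the origin; F and G share the same y with |FG| = 63.9 and G on the +x side, so G = (63.900, 0.0000). F and U share the same x with |FU| = 29.4 and U on the +y side, so U = (0.0000, 29.400). The virtual corner opposite F is at (63.900, 29.400). The tangent condition forces JA to be normal to GA and A1 meets LU tangentially, so JL is at right angles to LU, with radius 7.5, so the center J sits 7.5 in from both sides at J = (56.400, 21.900). So J.y = 21.900.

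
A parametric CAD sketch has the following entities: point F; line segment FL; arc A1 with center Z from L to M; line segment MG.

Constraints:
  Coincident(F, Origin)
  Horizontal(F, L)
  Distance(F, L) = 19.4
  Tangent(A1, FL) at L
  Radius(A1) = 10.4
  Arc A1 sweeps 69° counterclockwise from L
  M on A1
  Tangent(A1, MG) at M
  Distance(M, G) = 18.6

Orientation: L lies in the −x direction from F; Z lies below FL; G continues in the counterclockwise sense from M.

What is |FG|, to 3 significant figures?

43.1

On A1, L sits at bearing 90° from Z; a 69° counterclockwise sweep puts M at bearing 159°, so M = Z + 10.4·(cos 159°, sin 159°) = (-29.1, -6.67). A1 meets MG tangentially, so ZM is at right angles to MG, so MG runs along (−sin 159°, cos 159°); with |MG| = 18.6, G = (-35.8, -24.0). Then |FG| = |G − F| = 43.1.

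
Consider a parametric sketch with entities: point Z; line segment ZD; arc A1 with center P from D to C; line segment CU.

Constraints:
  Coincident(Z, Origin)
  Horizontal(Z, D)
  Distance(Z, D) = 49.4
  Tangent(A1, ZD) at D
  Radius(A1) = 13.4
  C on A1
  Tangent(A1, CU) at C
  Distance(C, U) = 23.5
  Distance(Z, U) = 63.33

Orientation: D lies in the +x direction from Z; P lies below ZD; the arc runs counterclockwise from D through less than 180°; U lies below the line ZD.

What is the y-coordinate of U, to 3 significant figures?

-40.4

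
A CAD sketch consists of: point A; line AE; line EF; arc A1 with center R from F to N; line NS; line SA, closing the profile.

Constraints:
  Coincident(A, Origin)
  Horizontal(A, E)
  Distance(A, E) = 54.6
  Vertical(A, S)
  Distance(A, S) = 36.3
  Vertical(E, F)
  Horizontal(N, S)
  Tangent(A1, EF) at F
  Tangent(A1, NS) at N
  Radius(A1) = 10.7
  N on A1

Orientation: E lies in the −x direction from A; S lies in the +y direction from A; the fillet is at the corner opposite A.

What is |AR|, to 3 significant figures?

50.8

A is at the origin; A and E share the same y with |AE| = 54.6 and E on the −x side, so E = (-54.6, 0.00). AS is vertical with |AS| = 36.3 and S on the +y side, so S = (0.00, 36.3). The virtual corner opposite A is at (-54.6, 36.3). The tangent condition forces RF to be normal to EF and A1 meets NS tangentially, so RN is at right angles to NS, with radius 10.7, so the center R sits 10.7 in from both sides at R = (-43.9, 25.6). Then |AR| = |R − A| = 50.8.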